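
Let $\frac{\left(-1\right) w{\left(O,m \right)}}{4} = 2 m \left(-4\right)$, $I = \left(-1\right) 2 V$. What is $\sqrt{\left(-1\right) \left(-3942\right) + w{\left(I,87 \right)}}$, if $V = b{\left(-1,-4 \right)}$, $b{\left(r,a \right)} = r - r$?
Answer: $\sqrt{6726} \approx 82.012$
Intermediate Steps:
$b{\left(r,a \right)} = 0$
$V = 0$
$I = 0$ ($I = \left(-1\right) 2 \cdot 0 = \left(-2\right) 0 = 0$)
$w{\left(O,m \right)} = 32 m$ ($w{\left(O,m \right)} = - 4 \cdot 2 m \left(-4\right) = - 4 \left(- 8 m\right) = 32 m$)
$\sqrt{\left(-1\right) \left(-3942\right) + w{\left(I,87 \right)}} = \sqrt{\left(-1\right) \left(-3942\right) + 32 \cdot 87} = \sqrt{3942 + 2784} = \sqrt{6726}$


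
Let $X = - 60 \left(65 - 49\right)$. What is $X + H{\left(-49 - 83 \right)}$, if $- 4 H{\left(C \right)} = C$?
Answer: $-927$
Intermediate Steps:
$H{\left(C \right)} = - \frac{C}{4}$
$X = -960$ ($X = - 60 \left(65 - 49\right) = \left(-60\right) 16 = -960$)
$X + H{\left(-49 - 83 \right)} = -960 - \frac{-49 - 83}{4} = -960 - -33 = -960 + 33 = -927$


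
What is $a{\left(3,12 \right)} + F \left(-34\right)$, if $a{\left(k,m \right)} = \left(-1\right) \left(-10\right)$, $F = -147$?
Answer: $5008$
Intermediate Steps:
$a{\left(k,m \right)} = 10$
$a{\left(3,12 \right)} + F \left(-34\right) = 10 - -4998 = 10 + 4998 = 5008$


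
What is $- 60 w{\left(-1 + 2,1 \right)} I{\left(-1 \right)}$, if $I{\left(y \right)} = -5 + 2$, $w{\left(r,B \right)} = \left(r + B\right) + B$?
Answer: $540$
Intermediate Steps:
$w{\left(r,B \right)} = r + 2 B$ ($w{\left(r,B \right)} = \left(B + r\right) + B = r + 2 B$)
$I{\left(y \right)} = -3$
$- 60 w{\left(-1 + 2,1 \right)} I{\left(-1 \right)} = - 60 \left(\left(-1 + 2\right) + 2 \cdot 1\right) \left(-3\right) = - 60 \left(1 + 2\right) \left(-3\right) = \left(-60\right) 3 \left(-3\right) = \left(-180\right) \left(-3\right) = 540$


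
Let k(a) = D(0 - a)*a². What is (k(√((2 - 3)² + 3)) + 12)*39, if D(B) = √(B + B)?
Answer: 468 + 312*I ≈ 468.0 + 312.0*I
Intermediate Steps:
D(B) = √2*√B (D(B) = √(2*B) = √2*√B)
k(a) = √2*a²*√(-a) (k(a) = (√2*√(0 - a))*a² = (√2*√(-a))*a² = √2*a²*√(-a))
(k(√((2 - 3)² + 3)) + 12)*39 = (√2*(-√((2 - 3)² + 3))^(5/2) + 12)*39 = (√2*(-√((-1)² + 3))^(5/2) + 12)*39 = (√2*(-√(1 + 3))^(5/2) + 12)*39 = (√2*(-√4)^(5/2) + 12)*39 = (√2*(-1*2)^(5/2) + 12)*39 = (√2*(-2)^(5/2) + 12)*39 = (√2*(4*I*√2) + 12)*39 = (8*I + 12)*39 = (12 + 8*I)*39 = 468 + 312*I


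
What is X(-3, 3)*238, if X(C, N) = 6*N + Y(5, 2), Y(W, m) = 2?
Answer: 4760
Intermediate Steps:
X(C, N) = 2 + 6*N (X(C, N) = 6*N + 2 = 2 + 6*N)
X(-3, 3)*238 = (2 + 6*3)*238 = (2 + 18)*238 = 20*238 = 4760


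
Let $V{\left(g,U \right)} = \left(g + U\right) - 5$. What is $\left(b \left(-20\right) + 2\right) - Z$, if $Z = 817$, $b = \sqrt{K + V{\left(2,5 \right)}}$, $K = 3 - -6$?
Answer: $-815 - 20 \sqrt{11} \approx -881.33$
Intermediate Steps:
$K = 9$ ($K = 3 + 6 = 9$)
$V{\left(g,U \right)} = -5 + U + g$ ($V{\left(g,U \right)} = \left(U + g\right) - 5 = -5 + U + g$)
$b = \sqrt{11}$ ($b = \sqrt{9 + \left(-5 + 5 + 2\right)} = \sqrt{9 + 2} = \sqrt{11} \approx 3.3166$)
$\left(b \left(-20\right) + 2\right) - Z = \left(\sqrt{11} \left(-20\right) + 2\right) - 817 = \left(- 20 \sqrt{11} + 2\right) - 817 = \left(2 - 20 \sqrt{11}\right) - 817 = -815 - 20 \sqrt{11}$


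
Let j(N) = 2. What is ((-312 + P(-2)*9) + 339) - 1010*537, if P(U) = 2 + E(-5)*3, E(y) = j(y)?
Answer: -542271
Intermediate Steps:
E(y) = 2
P(U) = 8 (P(U) = 2 + 2*3 = 2 + 6 = 8)
((-312 + P(-2)*9) + 339) - 1010*537 = ((-312 + 8*9) + 339) - 1010*537 = ((-312 + 72) + 339) - 542370 = (-240 + 339) - 542370 = 99 - 542370 = -542271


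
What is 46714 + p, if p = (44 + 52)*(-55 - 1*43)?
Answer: 37306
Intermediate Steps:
p = -9408 (p = 96*(-55 - 43) = 96*(-98) = -9408)
46714 + p = 46714 - 9408 = 37306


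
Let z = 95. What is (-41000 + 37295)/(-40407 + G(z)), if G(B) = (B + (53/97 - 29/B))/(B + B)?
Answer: 166330750/1813992777 ≈ 0.091693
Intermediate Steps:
G(B) = (53/97 + B - 29/B)/(2*B) (G(B) = (B + (53*(1/97) - 29/B))/((2*B)) = (B + (53/97 - 29/B))*(1/(2*B)) = (53/97 + B - 29/B)*(1/(2*B)) = (53/97 + B - 29/B)/(2*B))
(-41000 + 37295)/(-40407 + G(z)) = (-41000 + 37295)/(-40407 + (1/194)*(-2813 + 53*95 + 97*95**2)/95**2) = -3705/(-40407 + (1/194)*(1/9025)*(-2813 + 5035 + 97*9025)) = -3705/(-40407 + (1/194)*(1/9025)*(-2813 + 5035 + 875425)) = -3705/(-40407 + (1/194)*(1/9025)*877647) = -3705/(-40407 + 877647/1750850) = -3705/(-70745718303/1750850) = -3705*(-1750850/70745718303) = 166330750/1813992777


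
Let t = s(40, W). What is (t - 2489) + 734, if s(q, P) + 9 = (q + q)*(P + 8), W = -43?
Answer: -4564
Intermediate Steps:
s(q, P) = -9 + 2*q*(8 + P) (s(q, P) = -9 + (q + q)*(P + 8) = -9 + (2*q)*(8 + P) = -9 + 2*q*(8 + P))
t = -2809 (t = -9 + 16*40 + 2*(-43)*40 = -9 + 640 - 3440 = -2809)
(t - 2489) + 734 = (-2809 - 2489) + 734 = -5298 + 734 = -4564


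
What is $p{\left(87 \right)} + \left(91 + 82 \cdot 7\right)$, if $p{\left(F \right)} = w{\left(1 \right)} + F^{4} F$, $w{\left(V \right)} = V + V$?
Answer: $4984209874$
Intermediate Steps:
$w{\left(V \right)} = 2 V$
$p{\left(F \right)} = 2 + F^{5}$ ($p{\left(F \right)} = 2 \cdot 1 + F^{4} F = 2 + F^{5}$)
$p{\left(87 \right)} + \left(91 + 82 \cdot 7\right) = \left(2 + 87^{5}\right) + \left(91 + 82 \cdot 7\right) = \left(2 + 4984209207\right) + \left(91 + 574\right) = 4984209209 + 665 = 4984209874$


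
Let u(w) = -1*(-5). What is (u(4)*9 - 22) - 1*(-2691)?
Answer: 2714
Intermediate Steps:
u(w) = 5
(u(4)*9 - 22) - 1*(-2691) = (5*9 - 22) - 1*(-2691) = (45 - 22) + 2691 = 23 + 2691 = 2714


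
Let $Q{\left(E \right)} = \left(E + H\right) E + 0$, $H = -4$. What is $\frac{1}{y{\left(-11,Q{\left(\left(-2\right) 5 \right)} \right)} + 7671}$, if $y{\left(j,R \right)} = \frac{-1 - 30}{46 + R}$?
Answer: $\frac{6}{46025} \approx 0.00013036$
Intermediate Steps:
$Q{\left(E \right)} = E \left(-4 + E\right)$ ($Q{\left(E \right)} = \left(E - 4\right) E + 0 = \left(-4 + E\right) E + 0 = E \left(-4 + E\right) + 0 = E \left(-4 + E\right)$)
$y{\left(j,R \right)} = - \frac{31}{46 + R}$
$\frac{1}{y{\left(-11,Q{\left(\left(-2\right) 5 \right)} \right)} + 7671} = \frac{1}{- \frac{31}{46 + \left(-2\right) 5 \left(-4 - 10\right)} + 7671} = \frac{1}{- \frac{31}{46 - 10 \left(-4 - 10\right)} + 7671} = \frac{1}{- \frac{31}{46 - -140} + 7671} = \frac{1}{- \frac{31}{46 + 140} + 7671} = \frac{1}{- \frac{31}{186} + 7671} = \frac{1}{\left(-31\right) \frac{1}{186} + 7671} = \frac{1}{- \frac{1}{6} + 7671} = \frac{1}{\frac{46025}{6}} = \frac{6}{46025}$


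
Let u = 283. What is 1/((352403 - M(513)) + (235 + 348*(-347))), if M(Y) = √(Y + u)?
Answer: 115941/26884630564 + √199/26884630564 ≈ 4.3131e-6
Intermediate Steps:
M(Y) = √(283 + Y) (M(Y) = √(Y + 283) = √(283 + Y))
1/((352403 - M(513)) + (235 + 348*(-347))) = 1/((352403 - √(283 + 513)) + (235 + 348*(-347))) = 1/((352403 - √796) + (235 - 120756)) = 1/((352403 - 2*√199) - 120521) = 1/(231882 - 2*√199)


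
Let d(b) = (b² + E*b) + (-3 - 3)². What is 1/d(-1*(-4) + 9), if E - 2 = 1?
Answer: 1/244 ≈ 0.0040984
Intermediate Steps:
E = 3 (E = 2 + 1 = 3)
d(b) = 36 + b² + 3*b (d(b) = (b² + 3*b) + (-3 - 3)² = (b² + 3*b) + (-6)² = (b² + 3*b) + 36 = 36 + b² + 3*b)
1/d(-1*(-4) + 9) = 1/(36 + (-1*(-4) + 9)² + 3*(-1*(-4) + 9)) = 1/(36 + (4 + 9)² + 3*(4 + 9)) = 1/(36 + 13² + 3*13) = 1/(36 + 169 + 39) = 1/244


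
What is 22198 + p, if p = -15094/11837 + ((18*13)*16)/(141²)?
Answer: 580403398280/26147933 ≈ 22197.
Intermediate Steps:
p = -28418454/26147933 (p = -15094*1/11837 + (234*16)/19881 = -15094/11837 + 3744*(1/19881) = -15094/11837 + 416/2209 = -28418454/26147933 ≈ -1.0868)
22198 + p = 22198 - 28418454/26147933 = 580403398280/26147933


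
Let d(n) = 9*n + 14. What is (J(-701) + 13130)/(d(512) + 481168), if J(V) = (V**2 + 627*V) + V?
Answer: 64303/485790 ≈ 0.13237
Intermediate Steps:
J(V) = V**2 + 628*V
d(n) = 14 + 9*n
(J(-701) + 13130)/(d(512) + 481168) = (-701*(628 - 701) + 13130)/((14 + 9*512) + 481168) = (-701*(-73) + 13130)/((14 + 4608) + 481168) = (51173 + 13130)/(4622 + 481168) = 64303/485790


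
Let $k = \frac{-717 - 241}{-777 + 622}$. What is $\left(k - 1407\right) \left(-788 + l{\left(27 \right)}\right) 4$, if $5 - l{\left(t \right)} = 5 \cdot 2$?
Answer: $\frac{688726844}{155} \approx 4.4434 \cdot 10^{6}$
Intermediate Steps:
$k = \frac{958}{155}$ ($k = - \frac{958}{-155} = \left(-958\right) \left(- \frac{1}{155}\right) = \frac{958}{155} \approx 6.1806$)
$l{\left(t \right)} = -5$ ($l{\left(t \right)} = 5 - 5 \cdot 2 = 5 - 10 = -5$)
$\left(k - 1407\right) \left(-788 + l{\left(27 \right)}\right) 4 = \left(\frac{958}{155} - 1407\right) \left(-788 - 5\right) 4 = \left(- \frac{217127}{155}\right) \left(-793\right) 4 = \frac{172181711}{155} \cdot 4 = \frac{688726844}{155}$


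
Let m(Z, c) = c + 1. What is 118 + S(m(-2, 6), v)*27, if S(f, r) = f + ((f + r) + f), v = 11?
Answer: 982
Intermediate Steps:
m(Z, c) = 1 + c
S(f, r) = r + 3*f (S(f, r) = f + (r + 2*f) = r + 3*f)
118 + S(m(-2, 6), v)*27 = 118 + (11 + 3*(1 + 6))*27 = 118 + (11 + 3*7)*27 = 118 + (11 + 21)*27 = 118 + 32*27 = 118 + 864 = 982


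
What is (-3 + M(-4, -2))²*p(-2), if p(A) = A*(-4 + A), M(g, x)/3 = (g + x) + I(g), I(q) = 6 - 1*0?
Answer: 108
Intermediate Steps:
I(q) = 6 (I(q) = 6 + 0 = 6)
M(g, x) = 18 + 3*g + 3*x (M(g, x) = 3*((g + x) + 6) = 3*(6 + g + x) = 18 + 3*g + 3*x)
(-3 + M(-4, -2))²*p(-2) = (-3 + (18 + 3*(-4) + 3*(-2)))²*(-2*(-4 - 2)) = (-3 + (18 - 12 - 6))²*(-2*(-6)) = (-3 + 0)²*12 = (-3)²*12 = 9*12 = 108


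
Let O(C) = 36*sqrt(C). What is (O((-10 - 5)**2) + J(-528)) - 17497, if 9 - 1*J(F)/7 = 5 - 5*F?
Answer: -35409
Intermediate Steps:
J(F) = 28 + 35*F (J(F) = 63 - 7*(5 - 5*F) = 63 + (-35 + 35*F) = 28 + 35*F)
(O((-10 - 5)**2) + J(-528)) - 17497 = (36*sqrt((-10 - 5)**2) + (28 + 35*(-528))) - 17497 = (36*sqrt((-15)**2) + (28 - 18480)) - 17497 = (36*sqrt(225) - 18452) - 17497 = (36*15 - 18452) - 17497 = (540 - 18452) - 17497 = -17912 - 17497 = -35409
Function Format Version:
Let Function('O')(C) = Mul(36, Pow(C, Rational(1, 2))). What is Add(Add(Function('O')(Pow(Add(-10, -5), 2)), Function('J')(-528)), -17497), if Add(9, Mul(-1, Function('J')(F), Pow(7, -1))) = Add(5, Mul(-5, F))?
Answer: -35409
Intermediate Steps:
Function('J')(F) = Add(28, Mul(35, F)) (Function('J')(F) = Add(63, Mul(-7, Add(5, Mul(-5, F)))) = Add(63, Add(-35, Mul(35, F))) = Add(28, Mul(35, F)))
Add(Add(Function('O')(Pow(Add(-10, -5), 2)), Function('J')(-528)), -17497) = Add(Add(Mul(36, Pow(Pow(Add(-10, -5), 2), Rational(1, 2))), Add(28, Mul(35, -528))), -17497) = Add(Add(Mul(36, Pow(Pow(-15, 2), Rational(1, 2))), Add(28, -18480)), -17497) = Add(Add(Mul(36, Pow(225, Rational(1, 2))), -18452), -17497) = Add(Add(Mul(36, 15), -18452), -17497) = Add(Add(540, -18452), -17497) = Add(-17912, -17497) = -35409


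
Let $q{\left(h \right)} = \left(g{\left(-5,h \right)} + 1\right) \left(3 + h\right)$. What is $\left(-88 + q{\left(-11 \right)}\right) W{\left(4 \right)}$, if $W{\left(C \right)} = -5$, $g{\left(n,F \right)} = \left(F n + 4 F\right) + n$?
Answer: $720$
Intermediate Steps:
$g{\left(n,F \right)} = n + 4 F + F n$ ($g{\left(n,F \right)} = \left(4 F + F n\right) + n = n + 4 F + F n$)
$q{\left(h \right)} = \left(-4 - h\right) \left(3 + h\right)$ ($q{\left(h \right)} = \left(\left(-5 + 4 h + h \left(-5\right)\right) + 1\right) \left(3 + h\right) = \left(\left(-5 + 4 h - 5 h\right) + 1\right) \left(3 + h\right) = \left(\left(-5 - h\right) + 1\right) \left(3 + h\right) = \left(-4 - h\right) \left(3 + h\right)$)
$\left(-88 + q{\left(-11 \right)}\right) W{\left(4 \right)} = \left(-88 - 56\right) \left(-5\right) = \left(-144\right) \left(-5\right) = 720$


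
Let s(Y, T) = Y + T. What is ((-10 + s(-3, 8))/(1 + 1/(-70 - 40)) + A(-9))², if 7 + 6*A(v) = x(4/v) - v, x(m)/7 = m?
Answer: 237006025/8661249 ≈ 27.364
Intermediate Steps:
x(m) = 7*m
A(v) = -7/6 - v/6 + 14/(3*v) (A(v) = -7/6 + (7*(4/v) - v)/6 = -7/6 + (28/v - v)/6 = -7/6 + (-v + 28/v)/6 = -7/6 + (-v/6 + 14/(3*v)) = -7/6 - v/6 + 14/(3*v))
s(Y, T) = T + Y
((-10 + s(-3, 8))/(1 + 1/(-70 - 40)) + A(-9))² = ((-10 + (8 - 3))/(1 + 1/(-70 - 40)) + (⅙)*(28 - 1*(-9)*(7 - 9))/(-9))² = ((-10 + 5)/(1 + 1/(-110)) + (⅙)*(-⅑)*(28 - 1*(-9)*(-2)))² = (-5/(1 - 1/110) + (⅙)*(-⅑)*(28 - 18))² = (-5/109/110 + (⅙)*(-⅑)*10)² = (-5*110/109 - 5/27)² = (-550/109 - 5/27)² = (-15395/2943)² = 237006025/8661249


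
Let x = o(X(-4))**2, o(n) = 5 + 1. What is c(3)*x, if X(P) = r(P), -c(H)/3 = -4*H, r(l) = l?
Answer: 1296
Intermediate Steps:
c(H) = 12*H (c(H) = -(-12)*H = 12*H)
X(P) = P
o(n) = 6
x = 36 (x = 6**2 = 36)
c(3)*x = (12*3)*36 = 36*36 = 1296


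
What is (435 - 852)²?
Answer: 173889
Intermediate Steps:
(435 - 852)² = (-417)² = 173889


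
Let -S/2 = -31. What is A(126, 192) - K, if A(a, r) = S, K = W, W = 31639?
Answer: -31577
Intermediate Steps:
K = 31639
S = 62 (S = -2*(-31) = 62)
A(a, r) = 62
A(126, 192) - K = 62 - 1*31639 = 62 - 31639 = -31577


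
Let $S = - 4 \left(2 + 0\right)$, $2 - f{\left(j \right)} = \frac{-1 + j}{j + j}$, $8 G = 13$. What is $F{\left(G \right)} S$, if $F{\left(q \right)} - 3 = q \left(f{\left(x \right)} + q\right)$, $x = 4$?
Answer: $- \frac{265}{4} \approx -66.25$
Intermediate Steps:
$G = \frac{13}{8}$ ($G = \frac{1}{8} \cdot 13 = \frac{13}{8} \approx 1.625$)
$f{\left(j \right)} = 2 - \frac{-1 + j}{2 j}$ ($f{\left(j \right)} = 2 - \frac{-1 + j}{j + j} = 2 - \frac{-1 + j}{2 j}$)
$F{\left(q \right)} = 3 + q \left(\frac{13}{8} + q\right)$ ($F{\left(q \right)} = 3 + q \left(\frac{1 + 3 \cdot 4}{2 \cdot 4} + q\right) = 3 + q \left(\frac{1}{2} \cdot \frac{1}{4} \left(1 + 12\right) + q\right) = 3 + q \left(\frac{1}{2} \cdot \frac{1}{4} \cdot 13 + q\right) = 3 + q \left(\frac{13}{8} + q\right)$)
$S = -8$ ($S = \left(-4\right) 2 = -8$)
$F{\left(G \right)} S = \left(3 + \left(\frac{13}{8}\right)^{2} + \frac{13}{8} \cdot \frac{13}{8}\right) \left(-8\right) = \left(3 + \frac{169}{64} + \frac{169}{64}\right) \left(-8\right) = \frac{265}{32} \left(-8\right) = - \frac{265}{4}$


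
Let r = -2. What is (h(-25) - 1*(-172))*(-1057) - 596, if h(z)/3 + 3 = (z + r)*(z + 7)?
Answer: -1713993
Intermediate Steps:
h(z) = -9 + 3*(-2 + z)*(7 + z) (h(z) = -9 + 3*((z - 2)*(z + 7)) = -9 + 3*((-2 + z)*(7 + z)) = -9 + 3*(-2 + z)*(7 + z))
(h(-25) - 1*(-172))*(-1057) - 596 = ((-51 + 3*(-25)**2 + 15*(-25)) - 1*(-172))*(-1057) - 596 = ((-51 + 3*625 - 375) + 172)*(-1057) - 596 = ((-51 + 1875 - 375) + 172)*(-1057) - 596 = (1449 + 172)*(-1057) - 596 = 1621*(-1057) - 596 = -1713397 - 596 = -1713993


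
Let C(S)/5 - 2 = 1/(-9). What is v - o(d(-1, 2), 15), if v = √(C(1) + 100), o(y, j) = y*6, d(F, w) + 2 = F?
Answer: 18 + √985/3 ≈ 28.462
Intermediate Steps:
C(S) = 85/9 (C(S) = 10 + 5/(-9) = 10 + 5*(-⅑) = 10 - 5/9 = 85/9)
d(F, w) = -2 + F
o(y, j) = 6*y
v = √985/3 (v = √(85/9 + 100) = √(985/9) = √985/3 ≈ 10.462)
v - o(d(-1, 2), 15) = √985/3 - 6*(-2 - 1) = √985/3 - 6*(-3) = √985/3 - 1*(-18) = √985/3 + 18 = 18 + √985/3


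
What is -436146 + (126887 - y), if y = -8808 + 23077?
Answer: -323528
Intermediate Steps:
y = 14269
-436146 + (126887 - y) = -436146 + (126887 - 1*14269) = -436146 + (126887 - 14269) = -436146 + 112618 = -323528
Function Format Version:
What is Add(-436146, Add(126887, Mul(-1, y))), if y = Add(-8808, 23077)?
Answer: -323528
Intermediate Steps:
y = 14269
Add(-436146, Add(126887, Mul(-1, y))) = Add(-436146, Add(126887, Mul(-1, 14269))) = Add(-436146, Add(126887, -14269)) = Add(-436146, 112618) = -323528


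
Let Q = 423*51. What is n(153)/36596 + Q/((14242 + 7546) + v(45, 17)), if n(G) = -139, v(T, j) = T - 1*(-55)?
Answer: 21845641/22250368 ≈ 0.98181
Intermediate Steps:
v(T, j) = 55 + T (v(T, j) = T + 55 = 55 + T)
Q = 21573
n(153)/36596 + Q/((14242 + 7546) + v(45, 17)) = -139/36596 + 21573/((14242 + 7546) + (55 + 45)) = -139*1/36596 + 21573/(21788 + 100) = -139/36596 + 21573/21888 = -139/36596 + 21573*(1/21888) = -139/36596 + 2397/2432 = 21845641/22250368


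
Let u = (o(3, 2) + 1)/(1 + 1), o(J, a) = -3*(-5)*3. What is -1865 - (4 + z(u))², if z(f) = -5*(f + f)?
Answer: -52941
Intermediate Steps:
o(J, a) = 45 (o(J, a) = 15*3 = 45)
u = 23 (u = (45 + 1)/(1 + 1) = 46/2 = 46*(½) = 23)
z(f) = -10*f
-1865 - (4 + z(u))² = -1865 - (4 - 10*23)² = -1865 - (4 - 230)² = -1865 - 1*(-226)² = -1865 - 1*51076 = -1865 - 51076 = -52941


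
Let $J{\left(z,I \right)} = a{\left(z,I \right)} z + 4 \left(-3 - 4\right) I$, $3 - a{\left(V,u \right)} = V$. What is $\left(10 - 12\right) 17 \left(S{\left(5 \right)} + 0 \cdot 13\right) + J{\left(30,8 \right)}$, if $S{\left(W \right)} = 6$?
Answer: $-1238$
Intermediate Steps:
$a{\left(V,u \right)} = 3 - V$
$J{\left(z,I \right)} = - 28 I + z \left(3 - z\right)$ ($J{\left(z,I \right)} = \left(3 - z\right) z + 4 \left(-3 - 4\right) I = z \left(3 - z\right) + 4 \left(-7\right) I = z \left(3 - z\right) - 28 I = - 28 I + z \left(3 - z\right)$)
$\left(10 - 12\right) 17 \left(S{\left(5 \right)} + 0 \cdot 13\right) + J{\left(30,8 \right)} = \left(10 - 12\right) 17 \left(6 + 0 \cdot 13\right) - \left(224 + 30 \left(-3 + 30\right)\right) = \left(-2\right) 17 \left(6 + 0\right) - \left(224 + 30 \cdot 27\right) = \left(-34\right) 6 - 1034 = -204 - 1034 = -1238$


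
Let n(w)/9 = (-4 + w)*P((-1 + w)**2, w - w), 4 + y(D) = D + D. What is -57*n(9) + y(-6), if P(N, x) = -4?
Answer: 10244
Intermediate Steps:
y(D) = -4 + 2*D (y(D) = -4 + (D + D) = -4 + 2*D)
n(w) = 144 - 36*w (n(w) = 9*((-4 + w)*(-4)) = 9*(16 - 4*w) = 144 - 36*w)
-57*n(9) + y(-6) = -57*(144 - 36*9) + (-4 + 2*(-6)) = -57*(144 - 324) + (-4 - 12) = -57*(-180) - 16 = 10260 - 16 = 10244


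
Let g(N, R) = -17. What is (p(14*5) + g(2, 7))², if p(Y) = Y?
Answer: 2809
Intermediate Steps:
(p(14*5) + g(2, 7))² = (14*5 - 17)² = (70 - 17)² = 53² = 2809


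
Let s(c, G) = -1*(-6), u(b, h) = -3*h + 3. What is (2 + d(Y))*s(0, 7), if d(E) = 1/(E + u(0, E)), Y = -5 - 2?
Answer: 210/17 ≈ 12.353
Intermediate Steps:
Y = -7
u(b, h) = 3 - 3*h
s(c, G) = 6
d(E) = 1/(3 - 2*E) (d(E) = 1/(E + (3 - 3*E)) = 1/(3 - 2*E))
(2 + d(Y))*s(0, 7) = (2 - 1/(-3 + 2*(-7)))*6 = (2 - 1/(-3 - 14))*6 = (2 - 1/(-17))*6 = (2 - 1*(-1/17))*6 = (2 + 1/17)*6 = (35/17)*6 = 210/17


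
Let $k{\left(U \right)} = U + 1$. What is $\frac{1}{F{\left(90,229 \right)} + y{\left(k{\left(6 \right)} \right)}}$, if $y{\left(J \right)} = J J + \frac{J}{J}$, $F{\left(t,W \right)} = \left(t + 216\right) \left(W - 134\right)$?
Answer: $\frac{1}{29120} \approx 3.4341 \cdot 10^{-5}$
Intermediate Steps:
$F{\left(t,W \right)} = \left(-134 + W\right) \left(216 + t\right)$ ($F{\left(t,W \right)} = \left(216 + t\right) \left(-134 + W\right) = \left(-134 + W\right) \left(216 + t\right)$)
$k{\left(U \right)} = 1 + U$
$y{\left(J \right)} = 1 + J^{2}$ ($y{\left(J \right)} = J^{2} + 1 = 1 + J^{2}$)
$\frac{1}{F{\left(90,229 \right)} + y{\left(k{\left(6 \right)} \right)}} = \frac{1}{\left(-28944 - 12060 + 216 \cdot 229 + 229 \cdot 90\right) + \left(1 + \left(1 + 6\right)^{2}\right)} = \frac{1}{\left(-28944 - 12060 + 49464 + 20610\right) + \left(1 + 7^{2}\right)} = \frac{1}{29070 + \left(1 + 49\right)} = \frac{1}{29070 + 50} = \frac{1}{29120}$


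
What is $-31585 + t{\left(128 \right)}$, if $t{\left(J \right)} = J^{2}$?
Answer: $-15201$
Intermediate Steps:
$-31585 + t{\left(128 \right)} = -31585 + 128^{2} = -31585 + 16384 = -15201$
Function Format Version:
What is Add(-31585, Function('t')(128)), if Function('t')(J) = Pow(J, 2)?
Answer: -15201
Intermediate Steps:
Add(-31585, Function('t')(128)) = Add(-31585, Pow(128, 2)) = Add(-31585, 16384) = -15201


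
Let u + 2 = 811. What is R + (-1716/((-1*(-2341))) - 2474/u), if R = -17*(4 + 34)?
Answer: -1230619252/1893869 ≈ -649.79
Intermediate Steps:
u = 809 (u = -2 + 811 = 809)
R = -646 (R = -17*38 = -646)
R + (-1716/((-1*(-2341))) - 2474/u) = -646 + (-1716/((-1*(-2341))) - 2474/809) = -646 + (-1716/2341 - 2474*1/809) = -646 + (-1716*1/2341 - 2474/809) = -646 + (-1716/2341 - 2474/809) = -646 - 7179878/1893869 = -1230619252/1893869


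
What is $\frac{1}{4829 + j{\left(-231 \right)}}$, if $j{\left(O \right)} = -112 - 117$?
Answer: $\frac{1}{4600} \approx 0.00021739$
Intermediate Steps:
$j{\left(O \right)} = -229$
$\frac{1}{4829 + j{\left(-231 \right)}} = \frac{1}{4829 - 229} = \frac{1}{4600}$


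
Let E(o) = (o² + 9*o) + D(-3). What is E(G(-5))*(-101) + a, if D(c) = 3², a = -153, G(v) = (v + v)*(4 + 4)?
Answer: -574742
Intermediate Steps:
G(v) = 16*v (G(v) = (2*v)*8 = 16*v)
D(c) = 9
E(o) = 9 + o² + 9*o (E(o) = (o² + 9*o) + 9 = 9 + o² + 9*o)
E(G(-5))*(-101) + a = (9 + (16*(-5))² + 9*(16*(-5)))*(-101) - 153 = (9 + (-80)² + 9*(-80))*(-101) - 153 = (9 + 6400 - 720)*(-101) - 153 = 5689*(-101) - 153 = -574589 - 153 = -574742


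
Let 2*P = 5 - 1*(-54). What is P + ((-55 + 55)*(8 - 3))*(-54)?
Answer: 59/2 ≈ 29.500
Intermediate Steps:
P = 59/2 (P = (5 - 1*(-54))/2 = (5 + 54)/2 = (1/2)*59 = 59/2 ≈ 29.500)
P + ((-55 + 55)*(8 - 3))*(-54) = 59/2 + ((-55 + 55)*(8 - 3))*(-54) = 59/2 + (0*5)*(-54) = 59/2 + 0*(-54) = 59/2 + 0 = 59/2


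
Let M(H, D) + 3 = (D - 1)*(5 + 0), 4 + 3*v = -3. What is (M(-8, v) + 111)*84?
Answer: 7672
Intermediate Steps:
v = -7/3 (v = -4/3 + (⅓)*(-3) = -4/3 - 1 = -7/3 ≈ -2.3333)
M(H, D) = -8 + 5*D (M(H, D) = -3 + (D - 1)*(5 + 0) = -3 + (-1 + D)*5 = -3 + (-5 + 5*D) = -8 + 5*D)
(M(-8, v) + 111)*84 = ((-8 + 5*(-7/3)) + 111)*84 = ((-8 - 35/3) + 111)*84 = (-59/3 + 111)*84 = (274/3)*84 = 7672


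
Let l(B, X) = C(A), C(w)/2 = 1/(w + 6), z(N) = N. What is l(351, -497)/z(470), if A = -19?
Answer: -1/3055 ≈ -0.00032733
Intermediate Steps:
C(w) = 2/(6 + w) (C(w) = 2/(w + 6) = 2/(6 + w))
l(B, X) = -2/13 (l(B, X) = 2/(6 - 19) = 2/(-13) = 2*(-1/13) = -2/13)
l(351, -497)/z(470) = -2/13/470 = -2/13*1/470 = -1/3055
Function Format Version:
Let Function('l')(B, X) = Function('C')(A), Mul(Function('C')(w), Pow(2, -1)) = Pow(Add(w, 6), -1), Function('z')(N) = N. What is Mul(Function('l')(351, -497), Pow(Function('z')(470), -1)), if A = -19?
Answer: Rational(-1, 3055) ≈ -0.00032733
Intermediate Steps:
Function('C')(w) = Mul(2, Pow(Add(6, w), -1)) (Function('C')(w) = Mul(2, Pow(Add(w, 6), -1)) = Mul(2, Pow(Add(6, w), -1)))
Function('l')(B, X) = Rational(-2, 13) (Function('l')(B, X) = Mul(2, Pow(Add(6, -19), -1)) = Mul(2, Pow(-13, -1)) = Mul(2, Rational(-1, 13)) = Rational(-2, 13))
Mul(Function('l')(351, -497), Pow(Function('z')(470), -1)) = Mul(Rational(-2, 13), Pow(470, -1)) = Mul(Rational(-2, 13), Rational(1, 470)) = Rational(-1, 3055)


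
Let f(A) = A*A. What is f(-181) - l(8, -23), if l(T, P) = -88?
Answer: 32849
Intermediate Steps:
f(A) = A²
f(-181) - l(8, -23) = (-181)² - 1*(-88) = 32761 + 88 = 32849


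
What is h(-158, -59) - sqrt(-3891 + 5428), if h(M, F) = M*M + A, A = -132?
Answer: 24832 - sqrt(1537) ≈ 24793.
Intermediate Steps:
h(M, F) = -132 + M**2 (h(M, F) = M*M - 132 = M**2 - 132 = -132 + M**2)
h(-158, -59) - sqrt(-3891 + 5428) = (-132 + (-158)**2) - sqrt(-3891 + 5428) = (-132 + 24964) - sqrt(1537) = 24832 - sqrt(1537)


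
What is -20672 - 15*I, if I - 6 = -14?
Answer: -20552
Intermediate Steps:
I = -8 (I = 6 - 14 = -8)
-20672 - 15*I = -20672 - 15*(-8) = -20672 + 120 = -20552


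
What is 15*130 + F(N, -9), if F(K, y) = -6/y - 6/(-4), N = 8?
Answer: 11713/6 ≈ 1952.2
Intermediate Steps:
F(K, y) = 3/2 - 6/y (F(K, y) = -6/y - 6*(-¼) = -6/y + 3/2 = 3/2 - 6/y)
15*130 + F(N, -9) = 15*130 + (3/2 - 6/(-9)) = 1950 + (3/2 - 6*(-⅑)) = 1950 + (3/2 + ⅔) = 1950 + 13/6 = 11713/6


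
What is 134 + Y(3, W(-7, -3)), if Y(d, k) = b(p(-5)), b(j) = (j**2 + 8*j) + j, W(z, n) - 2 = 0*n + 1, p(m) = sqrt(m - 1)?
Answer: 128 + 9*I*sqrt(6) ≈ 128.0 + 22.045*I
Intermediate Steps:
p(m) = sqrt(-1 + m)
W(z, n) = 3 (W(z, n) = 2 + (0*n + 1) = 2 + (0 + 1) = 2 + 1 = 3)
b(j) = j**2 + 9*j
Y(d, k) = I*sqrt(6)*(9 + I*sqrt(6)) (Y(d, k) = sqrt(-1 - 5)*(9 + sqrt(-1 - 5)) = sqrt(-6)*(9 + sqrt(-6)) = (I*sqrt(6))*(9 + I*sqrt(6)) = I*sqrt(6)*(9 + I*sqrt(6)))
134 + Y(3, W(-7, -3)) = 134 + (-6 + 9*I*sqrt(6)) = 128 + 9*I*sqrt(6)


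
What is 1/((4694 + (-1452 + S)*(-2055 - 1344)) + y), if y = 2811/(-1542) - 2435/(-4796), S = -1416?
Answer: 1232572/12021305141741 ≈ 1.0253e-7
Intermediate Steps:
y = -1621131/1232572 (y = 2811*(-1/1542) - 2435*(-1/4796) = -937/514 + 2435/4796 = -1621131/1232572 ≈ -1.3152)
1/((4694 + (-1452 + S)*(-2055 - 1344)) + y) = 1/((4694 + (-1452 - 1416)*(-2055 - 1344)) - 1621131/1232572) = 1/((4694 - 2868*(-3399)) - 1621131/1232572) = 1/((4694 + 9748332) - 1621131/1232572) = 1/(9753026 - 1621131/1232572) = 1/(12021305141741/1232572) = 1232572/12021305141741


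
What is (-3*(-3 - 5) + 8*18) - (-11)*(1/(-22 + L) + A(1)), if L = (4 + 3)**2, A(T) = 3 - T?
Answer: 5141/27 ≈ 190.41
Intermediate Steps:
L = 49 (L = 7**2 = 49)
(-3*(-3 - 5) + 8*18) - (-11)*(1/(-22 + L) + A(1)) = (-3*(-3 - 5) + 8*18) - (-11)*(1/(-22 + 49) + (3 - 1*1)) = (-3*(-8) + 144) - (-11)*(1/27 + (3 - 1)) = (24 + 144) - (-11)*(1/27 + 2) = 168 - (-11)*55/27 = 168 - 1*(-605/27) = 168 + 605/27 = 5141/27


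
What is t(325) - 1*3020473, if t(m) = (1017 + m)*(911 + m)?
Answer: -1361761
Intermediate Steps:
t(m) = (911 + m)*(1017 + m)
t(325) - 1*3020473 = (926487 + 325² + 1928*325) - 1*3020473 = (926487 + 105625 + 626600) - 3020473 = 1658712 - 3020473 = -1361761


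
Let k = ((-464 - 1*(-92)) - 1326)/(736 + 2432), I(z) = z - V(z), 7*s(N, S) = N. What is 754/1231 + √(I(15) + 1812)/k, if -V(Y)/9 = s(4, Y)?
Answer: 754/1231 - 7920*√399/1981 ≈ -79.247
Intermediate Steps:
s(N, S) = N/7
V(Y) = -36/7 (V(Y) = -9*4/7 = -36/7)
I(z) = 36/7 + z (I(z) = z - 1*(-36/7) = z + 36/7 = 36/7 + z)
k = -283/528 (k = ((-464 + 92) - 1326)/3168 = (-372 - 1326)*(1/3168) = -1698*1/3168 = -283/528 ≈ -0.53598)
754/1231 + √(I(15) + 1812)/k = 754/1231 + √((36/7 + 15) + 1812)/(-283/528) = 754*(1/1231) + √(141/7 + 1812)*(-528/283) = 754/1231 + √(12825/7)*(-528/283) = 754/1231 + (15*√399/7)*(-528/283) = 754/1231 - 7920*√399/1981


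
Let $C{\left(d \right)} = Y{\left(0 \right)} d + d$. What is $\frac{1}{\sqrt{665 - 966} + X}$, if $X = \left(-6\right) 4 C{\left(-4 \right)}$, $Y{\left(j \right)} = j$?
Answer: $\frac{96}{9517} - \frac{i \sqrt{301}}{9517} \approx 0.010087 - 0.001823 i$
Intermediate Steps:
$C{\left(d \right)} = d$ ($C{\left(d \right)} = 0 d + d = 0 + d = d$)
$X = 96$ ($X = \left(-6\right) 4 \left(-4\right) = \left(-24\right) \left(-4\right) = 96$)
$\frac{1}{\sqrt{665 - 966} + X} = \frac{1}{\sqrt{665 - 966} + 96} = \frac{1}{\sqrt{-301} + 96} = \frac{1}{i \sqrt{301} + 96} = \frac{1}{96 + i \sqrt{301}}$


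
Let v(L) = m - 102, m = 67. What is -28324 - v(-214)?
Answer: -28289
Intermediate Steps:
v(L) = -35 (v(L) = 67 - 102 = -35)
-28324 - v(-214) = -28324 - 1*(-35) = -28324 + 35 = -28289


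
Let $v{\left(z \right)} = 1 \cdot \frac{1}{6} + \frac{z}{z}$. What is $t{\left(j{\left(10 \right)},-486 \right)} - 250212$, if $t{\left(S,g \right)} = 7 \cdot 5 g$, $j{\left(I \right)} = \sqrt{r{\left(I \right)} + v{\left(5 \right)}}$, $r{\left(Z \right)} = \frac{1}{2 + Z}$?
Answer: $-267222$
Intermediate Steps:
$v{\left(z \right)} = \frac{7}{6}$ ($v{\left(z \right)} = 1 \cdot \frac{1}{6} + 1 = \frac{1}{6} + 1 = \frac{7}{6}$)
$j{\left(I \right)} = \sqrt{\frac{7}{6} + \frac{1}{2 + I}}$ ($j{\left(I \right)} = \sqrt{\frac{1}{2 + I} + \frac{7}{6}} = \sqrt{\frac{7}{6} + \frac{1}{2 + I}}$)
$t{\left(S,g \right)} = 35 g$
$t{\left(j{\left(10 \right)},-486 \right)} - 250212 = 35 \left(-486\right) - 250212 = -17010 - 250212 = -267222$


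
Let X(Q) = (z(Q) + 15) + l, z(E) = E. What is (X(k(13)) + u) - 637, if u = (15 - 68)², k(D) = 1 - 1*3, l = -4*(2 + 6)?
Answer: 2153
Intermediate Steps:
l = -32 (l = -4*8 = -32)
k(D) = -2 (k(D) = 1 - 3 = -2)
u = 2809 (u = (-53)² = 2809)
X(Q) = -17 + Q (X(Q) = (Q + 15) - 32 = (15 + Q) - 32 = -17 + Q)
(X(k(13)) + u) - 637 = ((-17 - 2) + 2809) - 637 = (-19 + 2809) - 637 = 2790 - 637 = 2153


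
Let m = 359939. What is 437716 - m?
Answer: 77777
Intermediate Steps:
437716 - m = 437716 - 1*359939 = 437716 - 359939 = 77777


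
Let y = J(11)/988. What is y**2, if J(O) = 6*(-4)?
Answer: 36/61009 ≈ 0.00059008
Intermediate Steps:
J(O) = -24
y = -6/247 (y = -24/988 = -24*1/988 = -6/247 ≈ -0.024291)
y**2 = (-6/247)**2 = 36/61009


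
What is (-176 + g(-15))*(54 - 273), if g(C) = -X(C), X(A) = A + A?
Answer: 31974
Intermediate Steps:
X(A) = 2*A
g(C) = -2*C
(-176 + g(-15))*(54 - 273) = (-176 - 2*(-15))*(54 - 273) = (-176 + 30)*(-219) = -146*(-219) = 31974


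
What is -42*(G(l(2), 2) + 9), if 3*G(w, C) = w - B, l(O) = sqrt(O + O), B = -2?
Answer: -434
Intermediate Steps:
l(O) = sqrt(2)*sqrt(O) (l(O) = sqrt(2*O) = sqrt(2)*sqrt(O))
G(w, C) = 2/3 + w/3 (G(w, C) = (w - 1*(-2))/3 = (w + 2)/3 = (2 + w)/3 = 2/3 + w/3)
-42*(G(l(2), 2) + 9) = -42*((2/3 + (sqrt(2)*sqrt(2))/3) + 9) = -42*((2/3 + (1/3)*2) + 9) = -42*((2/3 + 2/3) + 9) = -42*(4/3 + 9) = -42*31/3 = -434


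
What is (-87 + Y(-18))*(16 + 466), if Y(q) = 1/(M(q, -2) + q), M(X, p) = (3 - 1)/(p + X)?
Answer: -7594874/181 ≈ -41961.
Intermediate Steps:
M(X, p) = 2/(X + p)
Y(q) = 1/(q + 2/(-2 + q)) (Y(q) = 1/(2/(q - 2) + q) = 1/(2/(-2 + q) + q) = 1/(q + 2/(-2 + q)))
(-87 + Y(-18))*(16 + 466) = (-87 + (-2 - 18)/(2 - 18*(-2 - 18)))*(16 + 466) = (-87 - 20/(2 - 18*(-20)))*482 = (-87 - 20/(2 + 360))*482 = (-87 - 20/362)*482 = (-87 + (1/362)*(-20))*482 = (-87 - 10/181)*482 = -15757/181*482 = -7594874/181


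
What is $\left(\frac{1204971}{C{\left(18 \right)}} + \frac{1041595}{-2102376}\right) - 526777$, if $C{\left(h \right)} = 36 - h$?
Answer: $- \frac{322248452525}{700792} \approx -4.5983 \cdot 10^{5}$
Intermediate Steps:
$\left(\frac{1204971}{C{\left(18 \right)}} + \frac{1041595}{-2102376}\right) - 526777 = \left(\frac{1204971}{36 - 18} + \frac{1041595}{-2102376}\right) - 526777 = \left(\frac{1204971}{36 - 18} + 1041595 \left(- \frac{1}{2102376}\right)\right) - 526777 = \left(\frac{1204971}{18} - \frac{1041595}{2102376}\right) - 526777 = \left(1204971 \cdot \frac{1}{18} - \frac{1041595}{2102376}\right) - 526777 = \left(\frac{401657}{6} - \frac{1041595}{2102376}\right) - 526777 = \frac{46912654859}{700792} - 526777 = - \frac{322248452525}{700792}$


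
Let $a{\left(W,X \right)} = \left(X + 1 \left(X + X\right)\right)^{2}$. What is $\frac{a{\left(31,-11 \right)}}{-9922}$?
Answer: $- \frac{9}{82} \approx -0.10976$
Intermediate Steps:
$a{\left(W,X \right)} = 9 X^{2}$ ($a{\left(W,X \right)} = \left(X + 1 \cdot 2 X\right)^{2} = \left(X + 2 X\right)^{2} = \left(3 X\right)^{2} = 9 X^{2}$)
$\frac{a{\left(31,-11 \right)}}{-9922} = \frac{9 \left(-11\right)^{2}}{-9922} = 9 \cdot 121 \left(- \frac{1}{9922}\right) = 1089 \left(- \frac{1}{9922}\right) = - \frac{9}{82}$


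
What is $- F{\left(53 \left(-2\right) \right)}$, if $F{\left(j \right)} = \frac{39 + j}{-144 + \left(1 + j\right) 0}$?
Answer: $- \frac{67}{144} \approx -0.46528$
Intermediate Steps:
$F{\left(j \right)} = - \frac{13}{48} - \frac{j}{144}$ ($F{\left(j \right)} = \frac{39 + j}{-144 + 0} = \frac{39 + j}{-144} = \left(39 + j\right) \left(- \frac{1}{144}\right) = - \frac{13}{48} - \frac{j}{144}$)
$- F{\left(53 \left(-2\right) \right)} = - (- \frac{13}{48} - \frac{53 \left(-2\right)}{144}) = - (- \frac{13}{48} - - \frac{53}{72}) = - (- \frac{13}{48} + \frac{53}{72}) = \left(-1\right) \frac{67}{144} = - \frac{67}{144}$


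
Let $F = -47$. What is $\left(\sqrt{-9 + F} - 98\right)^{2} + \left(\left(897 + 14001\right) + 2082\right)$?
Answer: $26528 - 392 i \sqrt{14} \approx 26528.0 - 1466.7 i$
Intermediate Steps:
$\left(\sqrt{-9 + F} - 98\right)^{2} + \left(\left(897 + 14001\right) + 2082\right) = \left(\sqrt{-9 - 47} - 98\right)^{2} + \left(\left(897 + 14001\right) + 2082\right) = \left(\sqrt{-56} - 98\right)^{2} + \left(14898 + 2082\right) = \left(2 i \sqrt{14} - 98\right)^{2} + 16980 = \left(-98 + 2 i \sqrt{14}\right)^{2} + 16980 = 16980 + \left(-98 + 2 i \sqrt{14}\right)^{2}$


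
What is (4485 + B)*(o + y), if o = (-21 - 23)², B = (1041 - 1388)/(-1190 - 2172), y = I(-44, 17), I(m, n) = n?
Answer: 29449124901/3362 ≈ 8.7594e+6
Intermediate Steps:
y = 17
B = 347/3362 (B = -347/(-3362) = -347*(-1/3362) = 347/3362 ≈ 0.10321)
o = 1936 (o = (-44)² = 1936)
(4485 + B)*(o + y) = (4485 + 347/3362)*(1936 + 17) = (15078917/3362)*1953 = 29449124901/3362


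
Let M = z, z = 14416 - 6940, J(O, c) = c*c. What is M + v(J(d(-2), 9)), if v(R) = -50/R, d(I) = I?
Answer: 605506/81 ≈ 7475.4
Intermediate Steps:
J(O, c) = c**2
z = 7476
M = 7476
M + v(J(d(-2), 9)) = 7476 - 50/(9**2) = 7476 - 50/81 = 605506/81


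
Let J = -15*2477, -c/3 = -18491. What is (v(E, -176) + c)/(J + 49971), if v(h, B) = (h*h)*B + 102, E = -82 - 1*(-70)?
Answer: 3359/1424 ≈ 2.3588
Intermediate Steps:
E = -12 (E = -82 + 70 = -12)
c = 55473 (c = -3*(-18491) = 55473)
v(h, B) = 102 + B*h² (v(h, B) = h²*B + 102 = B*h² + 102 = 102 + B*h²)
J = -37155
(v(E, -176) + c)/(J + 49971) = ((102 - 176*(-12)²) + 55473)/(-37155 + 49971) = ((102 - 176*144) + 55473)/12816 = ((102 - 25344) + 55473)*(1/12816) = (-25242 + 55473)*(1/12816) = 30231*(1/12816) = 3359/1424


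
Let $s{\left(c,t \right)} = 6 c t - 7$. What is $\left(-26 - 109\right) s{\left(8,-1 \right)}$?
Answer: $7425$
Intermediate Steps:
$s{\left(c,t \right)} = -7 + 6 c t$ ($s{\left(c,t \right)} = 6 c t - 7 = -7 + 6 c t$)
$\left(-26 - 109\right) s{\left(8,-1 \right)} = \left(-26 - 109\right) \left(-7 + 6 \cdot 8 \left(-1\right)\right) = - 135 \left(-7 - 48\right) = \left(-135\right) \left(-55\right) = 7425$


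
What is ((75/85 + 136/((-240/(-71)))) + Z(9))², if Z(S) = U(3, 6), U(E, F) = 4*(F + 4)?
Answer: 1711394161/260100 ≈ 6579.8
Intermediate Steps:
U(E, F) = 16 + 4*F (U(E, F) = 4*(4 + F) = 16 + 4*F)
Z(S) = 40 (Z(S) = 16 + 4*6 = 16 + 24 = 40)
((75/85 + 136/((-240/(-71)))) + Z(9))² = ((75/85 + 136/((-240/(-71)))) + 40)² = ((75*(1/85) + 136/((-240*(-1/71)))) + 40)² = ((15/17 + 136/(240/71)) + 40)² = ((15/17 + 136*(71/240)) + 40)² = ((15/17 + 1207/30) + 40)² = (20969/510 + 40)² = (41369/510)² = 1711394161/260100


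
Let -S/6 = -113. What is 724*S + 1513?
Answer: 492385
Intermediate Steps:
S = 678 (S = -6*(-113) = 678)
724*S + 1513 = 724*678 + 1513 = 490872 + 1513 = 492385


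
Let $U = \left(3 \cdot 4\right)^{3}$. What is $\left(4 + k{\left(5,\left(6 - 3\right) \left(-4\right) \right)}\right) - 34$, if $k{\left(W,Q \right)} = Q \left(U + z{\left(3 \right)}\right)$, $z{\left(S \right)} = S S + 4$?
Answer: $-20922$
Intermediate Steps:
$z{\left(S \right)} = 4 + S^{2}$ ($z{\left(S \right)} = S^{2} + 4 = 4 + S^{2}$)
$U = 1728$ ($U = 12^{3} = 1728$)
$k{\left(W,Q \right)} = 1741 Q$ ($k{\left(W,Q \right)} = Q \left(1728 + \left(4 + 3^{2}\right)\right) = Q \left(1728 + \left(4 + 9\right)\right) = Q \left(1728 + 13\right) = Q 1741 = 1741 Q$)
$\left(4 + k{\left(5,\left(6 - 3\right) \left(-4\right) \right)}\right) - 34 = \left(4 + 1741 \left(6 - 3\right) \left(-4\right)\right) - 34 = \left(4 + 1741 \cdot 3 \left(-4\right)\right) - 34 = \left(4 + 1741 \left(-12\right)\right) - 34 = \left(4 - 20892\right) - 34 = -20888 - 34 = -20922$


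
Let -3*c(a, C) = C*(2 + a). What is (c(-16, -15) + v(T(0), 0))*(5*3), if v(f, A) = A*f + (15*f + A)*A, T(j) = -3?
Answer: -1050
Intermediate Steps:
c(a, C) = -C*(2 + a)/3
v(f, A) = A*f + A*(A + 15*f) (v(f, A) = A*f + (A + 15*f)*A = A*f + A*(A + 15*f))
(c(-16, -15) + v(T(0), 0))*(5*3) = (-⅓*(-15)*(2 - 16) + 0*(0 + 16*(-3)))*(5*3) = (-⅓*(-15)*(-14) + 0*(0 - 48))*15 = (-70 + 0*(-48))*15 = (-70 + 0)*15 = -70*15 = -1050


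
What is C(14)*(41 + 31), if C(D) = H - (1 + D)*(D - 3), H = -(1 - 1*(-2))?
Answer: -12096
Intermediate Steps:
H = -3 (H = -(1 + 2) = -1*3 = -3)
C(D) = -3 - (1 + D)*(-3 + D) (C(D) = -3 - (1 + D)*(D - 3) = -3 - (1 + D)*(-3 + D))
C(14)*(41 + 31) = (14*(2 - 1*14))*(41 + 31) = (14*(2 - 14))*72 = (14*(-12))*72 = -168*72 = -12096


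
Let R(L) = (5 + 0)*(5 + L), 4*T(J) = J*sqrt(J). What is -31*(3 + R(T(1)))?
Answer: -3627/4 ≈ -906.75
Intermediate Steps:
T(J) = J**(3/2)/4 (T(J) = (J*sqrt(J))/4 = J**(3/2)/4)
R(L) = 25 + 5*L (R(L) = 5*(5 + L) = 25 + 5*L)
-31*(3 + R(T(1))) = -31*(3 + (25 + 5*(1**(3/2)/4))) = -31*(3 + (25 + 5*((1/4)*1))) = -31*(3 + (25 + 5*(1/4))) = -31*(3 + (25 + 5/4)) = -31*(3 + 105/4) = -31*117/4 = -3627/4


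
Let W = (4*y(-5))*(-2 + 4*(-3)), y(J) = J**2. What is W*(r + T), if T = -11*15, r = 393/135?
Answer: 2042320/9 ≈ 2.2692e+5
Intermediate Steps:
W = -1400 (W = (4*(-5)**2)*(-2 + 4*(-3)) = (4*25)*(-2 - 12) = 100*(-14) = -1400)
r = 131/45 (r = 393*(1/135) = 131/45 ≈ 2.9111)
T = -165
W*(r + T) = -1400*(131/45 - 165) = -1400*(-7294/45) = 2042320/9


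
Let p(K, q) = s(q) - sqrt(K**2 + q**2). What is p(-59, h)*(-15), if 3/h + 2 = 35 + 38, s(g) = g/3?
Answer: -15/71 + 15*sqrt(17547730)/71 ≈ 884.79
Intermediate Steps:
s(g) = g/3 (s(g) = g*(1/3) = g/3)
h = 3/71 (h = 3/(-2 + (35 + 38)) = 3/(-2 + 73) = 3/71 ≈ 0.042253)
p(K, q) = -sqrt(K**2 + q**2) + q/3 (p(K, q) = q/3 - sqrt(K**2 + q**2) = -sqrt(K**2 + q**2) + q/3)
p(-59, h)*(-15) = (-sqrt((-59)**2 + (3/71)**2) + (1/3)*(3/71))*(-15) = (-sqrt(3481 + 9/5041) + 1/71)*(-15) = (-sqrt(17547730/5041) + 1/71)*(-15) = (-sqrt(17547730)/71 + 1/71)*(-15) = (1/71 - sqrt(17547730)/71)*(-15) = -15/71 + 15*sqrt(17547730)/71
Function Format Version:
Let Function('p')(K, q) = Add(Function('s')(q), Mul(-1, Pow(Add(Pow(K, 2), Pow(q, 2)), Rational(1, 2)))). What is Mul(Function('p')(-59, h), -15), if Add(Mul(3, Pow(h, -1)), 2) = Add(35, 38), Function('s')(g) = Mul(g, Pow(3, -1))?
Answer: Add(Rational(-15, 71), Mul(Rational(15, 71), Pow(17547730, Rational(1, 2)))) ≈ 884.79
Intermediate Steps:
Function('s')(g) = Mul(Rational(1, 3), g) (Function('s')(g) = Mul(g, Rational(1, 3)) = Mul(Rational(1, 3), g))
h = Rational(3, 71) (h = Mul(3, Pow(Add(-2, Add(35, 38)), -1)) = Mul(3, Pow(Add(-2, 73), -1)) = Mul(3, Pow(71, -1)) = Mul(3, Rational(1, 71)) = Rational(3, 71) ≈ 0.042253)
Function('p')(K, q) = Add(Mul(-1, Pow(Add(Pow(K, 2), Pow(q, 2)), Rational(1, 2))), Mul(Rational(1, 3), q)) (Function('p')(K, q) = Add(Mul(Rational(1, 3), q), Mul(-1, Pow(Add(Pow(K, 2), Pow(q, 2)), Rational(1, 2)))) = Add(Mul(-1, Pow(Add(Pow(K, 2), Pow(q, 2)), Rational(1, 2))), Mul(Rational(1, 3), q)))
Mul(Function('p')(-59, h), -15) = Mul(Add(Mul(-1, Pow(Add(Pow(-59, 2), Pow(Rational(3, 71), 2)), Rational(1, 2))), Mul(Rational(1, 3), Rational(3, 71))), -15) = Mul(Add(Mul(-1, Pow(Add(3481, Rational(9, 5041)), Rational(1, 2))), Rational(1, 71)), -15) = Mul(Add(Mul(-1, Pow(Rational(17547730, 5041), Rational(1, 2))), Rational(1, 71)), -15) = Mul(Add(Mul(-1, Mul(Rational(1, 71), Pow(17547730, Rational(1, 2)))), Rational(1, 71)), -15) = Mul(Add(Mul(Rational(-1, 71), Pow(17547730, Rational(1, 2))), Rational(1, 71)), -15) = Mul(Add(Rational(1, 71), Mul(Rational(-1, 71), Pow(17547730, Rational(1, 2)))), -15) = Add(Rational(-15, 71), Mul(Rational(15, 71), Pow(17547730, Rational(1, 2))))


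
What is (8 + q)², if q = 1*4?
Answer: 144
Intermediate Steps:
q = 4
(8 + q)² = (8 + 4)² = 12² = 144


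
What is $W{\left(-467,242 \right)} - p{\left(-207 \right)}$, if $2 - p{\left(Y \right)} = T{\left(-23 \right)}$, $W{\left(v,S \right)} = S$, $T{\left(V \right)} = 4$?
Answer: $244$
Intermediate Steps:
$p{\left(Y \right)} = -2$ ($p{\left(Y \right)} = 2 - 4 = -2$)
$W{\left(-467,242 \right)} - p{\left(-207 \right)} = 242 - -2 = 242 + 2 = 244$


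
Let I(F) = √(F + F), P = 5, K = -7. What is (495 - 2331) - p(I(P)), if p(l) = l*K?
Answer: -1836 + 7*√10 ≈ -1813.9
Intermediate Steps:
I(F) = √2*√F (I(F) = √(2*F) = √2*√F)
p(l) = -7*l (p(l) = l*(-7) = -7*l)
(495 - 2331) - p(I(P)) = (495 - 2331) - (-7)*√2*√5 = -1836 - (-7)*√10 = -1836 + 7*√10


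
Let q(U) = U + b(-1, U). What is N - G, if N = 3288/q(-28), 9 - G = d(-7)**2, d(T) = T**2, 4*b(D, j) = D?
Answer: 257144/113 ≈ 2275.6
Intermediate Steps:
b(D, j) = D/4
q(U) = -1/4 + U (q(U) = U + (1/4)*(-1) = U - 1/4 = -1/4 + U)
G = -2392 (G = 9 - ((-7)**2)**2 = 9 - 1*49**2 = 9 - 1*2401 = 9 - 2401 = -2392)
N = -13152/113 (N = 3288/(-1/4 - 28) = 3288/(-113/4) = 3288*(-4/113) = -13152/113 ≈ -116.39)
N - G = -13152/113 - 1*(-2392) = -13152/113 + 2392 = 257144/113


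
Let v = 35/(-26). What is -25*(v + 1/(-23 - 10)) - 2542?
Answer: -2151511/858 ≈ -2507.6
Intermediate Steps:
v = -35/26 (v = 35*(-1/26) = -35/26 ≈ -1.3462)
-25*(v + 1/(-23 - 10)) - 2542 = -25*(-35/26 + 1/(-23 - 10)) - 2542 = -25*(-35/26 + 1/(-33)) - 2542 = -25*(-35/26 - 1/33) - 2542 = -25*(-1181/858) - 2542 = 29525/858 - 2542 = -2151511/858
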